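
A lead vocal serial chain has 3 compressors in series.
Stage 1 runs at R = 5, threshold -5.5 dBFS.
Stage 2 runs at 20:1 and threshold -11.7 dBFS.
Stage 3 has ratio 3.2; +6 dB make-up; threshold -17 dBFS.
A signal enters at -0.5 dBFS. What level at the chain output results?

Stage 1: overshoot 5 dB → 5/5 = 1 dB → -4.5 dBFS.
Stage 2: overshoot 7.2 dB → 7.2/20 = 0.36 dB → -11.34 dBFS.
Stage 3: -11.34 dBFS is 5.66 dB over -17 dBFS; at 3.2:1 that becomes 1.76875 dB over, giving -15.23125 dBFS; +6 dB make-up → -9.23125 dBFS.

-9.23125 dBFS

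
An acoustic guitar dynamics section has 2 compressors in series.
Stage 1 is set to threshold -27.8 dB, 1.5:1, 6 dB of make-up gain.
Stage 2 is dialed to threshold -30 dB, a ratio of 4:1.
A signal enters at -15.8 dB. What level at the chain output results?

-25.95 dB

Stage 1: overshoot 12 dB → 12/1.5 = 8 dB → -19.8 dB; +6 dB make-up → -13.8 dB.
Stage 2: 16.2 dB above -30 dB, reduced 4:1 to 4.05 dB above → -25.95 dB.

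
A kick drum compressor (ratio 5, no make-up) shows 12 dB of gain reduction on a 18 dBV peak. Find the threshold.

3 dBV

Gain reduction = 18 − 6 = 12 dB; output overshoot = GR / (R − 1) = 12 / 4 = 3 dB.
Threshold = output − output overshoot = 6 − 3 = 3 dBV.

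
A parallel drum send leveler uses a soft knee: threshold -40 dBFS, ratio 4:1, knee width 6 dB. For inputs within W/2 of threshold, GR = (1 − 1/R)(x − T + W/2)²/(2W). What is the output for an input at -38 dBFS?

-39.5625 dBFS

x − T + W/2 = -38 − (-40) + 3 = 5.
GR = (1 − 1/4) × 5² / 12 = 0.75 × 25 / 12 = 1.5625 dB.
Output = -38 − 1.5625 = -39.5625 dBFS.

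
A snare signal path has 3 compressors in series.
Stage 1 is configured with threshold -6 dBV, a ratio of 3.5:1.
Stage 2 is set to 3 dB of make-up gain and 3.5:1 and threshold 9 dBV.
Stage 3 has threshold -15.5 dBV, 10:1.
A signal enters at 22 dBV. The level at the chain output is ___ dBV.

Stage 1: 28 dB above -6 dBV, reduced 3.5:1 to 8 dB above → 2 dBV.
Stage 2: 2 dBV is at or below the 9 dBV threshold — no compression; make-up brings it to 5 dBV.
Stage 3: 5 dBV is 20.5 dB over -15.5 dBV; at 10:1 that becomes 2.05 dB over, giving -13.45 dBV.

-13.45 dBV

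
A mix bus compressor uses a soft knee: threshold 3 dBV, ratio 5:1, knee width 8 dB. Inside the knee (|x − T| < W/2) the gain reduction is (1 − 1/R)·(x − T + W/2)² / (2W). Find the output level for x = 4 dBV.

x − T + W/2 = 4 − 3 + 4 = 5.
GR = (1 − 1/5) × 5² / 16 = 0.8 × 25 / 16 = 1.25 dB.
Output = 4 − 1.25 = 2.75 dBV.

2.75 dBV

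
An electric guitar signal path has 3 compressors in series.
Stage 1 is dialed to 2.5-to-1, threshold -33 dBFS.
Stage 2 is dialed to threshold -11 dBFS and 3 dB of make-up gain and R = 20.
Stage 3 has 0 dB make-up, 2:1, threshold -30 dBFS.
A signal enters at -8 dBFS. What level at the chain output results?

-25 dBFS

Stage 1: -8 dBFS is 25 dB over -33 dBFS; at 2.5:1 that becomes 10 dB over, giving -23 dBFS.
Stage 2: -23 dBFS is at or below the -11 dBFS threshold — no compression; make-up brings it to -20 dBFS.
Stage 3: -20 dBFS is 10 dB over -30 dBFS; at 2:1 that becomes 5 dB over, giving -25 dBFS.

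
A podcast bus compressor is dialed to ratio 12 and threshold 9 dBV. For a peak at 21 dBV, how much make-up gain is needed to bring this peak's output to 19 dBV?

9 dB

Overshoot 12 dB → 12/12 = 1 dB after compression, so the compressed level is 9 + 1 = 10 dBV.
Make-up = target − compressed = 19 − 10 = 9 dB.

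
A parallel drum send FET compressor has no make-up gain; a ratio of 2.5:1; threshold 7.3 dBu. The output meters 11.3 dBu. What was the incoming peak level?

17.3 dBu

The compressed level sits 11.3 − 7.3 = 4 dB over threshold.
Before 2.5:1 compression the overshoot was 4 × 2.5 = 10 dB, so input = 7.3 + 10 = 17.3 dBu.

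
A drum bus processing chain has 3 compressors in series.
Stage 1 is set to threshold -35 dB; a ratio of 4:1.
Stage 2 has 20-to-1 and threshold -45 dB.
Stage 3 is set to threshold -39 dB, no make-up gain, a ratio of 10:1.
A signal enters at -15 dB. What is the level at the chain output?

-44.25 dB

Stage 1: -15 dB is 20 dB over -35 dB; at 4:1 that becomes 5 dB over, giving -30 dB.
Stage 2: 15 dB above -45 dB, reduced 20:1 to 0.75 dB above → -44.25 dB.
Stage 3: below threshold (-44.25 ≤ -39); passes unchanged; output -44.25 dB.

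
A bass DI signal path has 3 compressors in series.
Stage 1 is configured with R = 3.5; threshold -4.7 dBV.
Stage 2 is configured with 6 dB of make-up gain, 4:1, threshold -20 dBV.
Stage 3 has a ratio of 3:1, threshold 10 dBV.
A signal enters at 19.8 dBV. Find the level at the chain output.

-8.425 dBV

Stage 1: 24.5 dB above -4.7 dBV, reduced 3.5:1 to 7 dB above → 2.3 dBV.
Stage 2: 2.3 dBV is 22.3 dB over -20 dBV; at 4:1 that becomes 5.575 dB over, giving -14.425 dBV; +6 dB make-up → -8.425 dBV.
Stage 3: -8.425 dBV is at or below the 10 dBV threshold — no compression; output -8.425 dBV.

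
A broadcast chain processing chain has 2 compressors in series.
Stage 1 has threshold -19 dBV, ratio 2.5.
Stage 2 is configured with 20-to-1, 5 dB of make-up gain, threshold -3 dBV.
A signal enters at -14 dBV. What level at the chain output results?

Stage 1: overshoot 5 dB → 5/2.5 = 2 dB → -17 dBV.
Stage 2: -17 dBV is at or below the -3 dBV threshold — no compression; make-up brings it to -12 dBV.

-12 dBV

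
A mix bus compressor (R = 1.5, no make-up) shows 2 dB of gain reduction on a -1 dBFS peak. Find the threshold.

Gain reduction = -1 − (-3) = 2 dB; output overshoot = GR / (R − 1) = 2 / 0.5 = 4 dB.
Threshold = output − output overshoot = -3 − 4 = -7 dBFS.

-7 dBFS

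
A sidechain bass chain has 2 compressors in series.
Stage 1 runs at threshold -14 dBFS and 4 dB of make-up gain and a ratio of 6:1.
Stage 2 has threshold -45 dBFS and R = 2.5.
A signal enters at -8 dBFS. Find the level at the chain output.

-30.6 dBFS

Stage 1: -8 dBFS is 6 dB over -14 dBFS; at 6:1 that becomes 1 dB over, giving -13 dBFS; +4 dB make-up → -9 dBFS.
Stage 2: -9 dBFS is 36 dB over -45 dBFS; at 2.5:1 that becomes 14.4 dB over, giving -30.6 dBFS.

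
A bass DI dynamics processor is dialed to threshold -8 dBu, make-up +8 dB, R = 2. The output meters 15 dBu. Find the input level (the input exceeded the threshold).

Remove make-up: 15 − 8 = 7 dBu.
That's 15 dB above the -8 dBu threshold.
Input overshoot = R × output overshoot = 30 dB → input = -8 + 30 = 22 dBu.

22 dBu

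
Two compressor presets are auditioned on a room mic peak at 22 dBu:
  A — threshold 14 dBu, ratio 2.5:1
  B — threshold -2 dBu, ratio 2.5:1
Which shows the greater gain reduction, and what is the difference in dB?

A: 8 dB over, compressed to 3.2 dB over, so 4.8 dB of GR.
B: 24 dB over, compressed to 9.6 dB over, so 14.4 dB of GR.
Difference: 9.6 dB in favour of B.

B, by 9.6 dB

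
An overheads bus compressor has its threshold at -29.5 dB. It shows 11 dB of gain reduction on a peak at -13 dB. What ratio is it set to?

3:1

Input overshoot = -13 − (-29.5) = 16.5 dB.
Output overshoot = 16.5 − 11 = 5.5 dB.
Ratio = input overshoot / output overshoot = 16.5 / 5.5 = 3.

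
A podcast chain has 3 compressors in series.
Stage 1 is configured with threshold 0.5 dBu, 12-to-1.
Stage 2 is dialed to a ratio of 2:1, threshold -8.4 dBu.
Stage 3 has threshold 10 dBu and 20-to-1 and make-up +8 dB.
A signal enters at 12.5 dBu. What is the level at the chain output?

4.55 dBu

Stage 1: 12.5 dBu is 12 dB over 0.5 dBu; at 12:1 that becomes 1 dB over, giving 1.5 dBu.
Stage 2: 9.9 dB above -8.4 dBu, reduced 2:1 to 4.95 dB above → -3.45 dBu.
Stage 3: -3.45 dBu ≤ 10 dBu, so stage 3 doesn't engage; make-up brings it to 4.55 dBu.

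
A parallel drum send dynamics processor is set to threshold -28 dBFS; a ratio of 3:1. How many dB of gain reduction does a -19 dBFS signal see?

6 dB

Overshoot = -19 − (-28) = 9 dB.
At 3:1, output sits 9/3 = 3 dB above threshold.
Gain reduction = 9 − 3 = 6 dB.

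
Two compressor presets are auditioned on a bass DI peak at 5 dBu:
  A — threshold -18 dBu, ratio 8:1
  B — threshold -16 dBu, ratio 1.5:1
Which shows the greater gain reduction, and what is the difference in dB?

A: GR = 23 − 23/8 = 20.125 dB.
B: GR = 21 − 21/1.5 = 7 dB.
A reduces 13.125 dB more.

A, by 13.125 dB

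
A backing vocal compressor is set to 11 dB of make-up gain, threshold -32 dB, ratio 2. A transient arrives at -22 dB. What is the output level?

-16 dB

The input is 10 dB above the -32 dB threshold.
2:1 compression reduces that to 10/2 = 5 dB over.
Output = -32 + 5 = -27 dB; make-up adds 11 dB, giving -16 dB.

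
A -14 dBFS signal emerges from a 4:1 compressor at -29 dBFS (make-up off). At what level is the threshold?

Input is 20 dB above T (since output overshoot × R = input overshoot: (-29 − T)·4 = -14 − T gives T = -34 dBFS).
Check: -34 + (-14 − (-34))/4 = -34 + 5 = -29 dBFS. ✓

-34 dBFS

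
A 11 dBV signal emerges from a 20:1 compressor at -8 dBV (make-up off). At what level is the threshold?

Input is 20 dB above T (since output overshoot × R = input overshoot: (-8 − T)·20 = 11 − T gives T = -9 dBV).
Check: -9 + (11 − (-9))/20 = -9 + 1 = -8 dBV. ✓

-9 dBV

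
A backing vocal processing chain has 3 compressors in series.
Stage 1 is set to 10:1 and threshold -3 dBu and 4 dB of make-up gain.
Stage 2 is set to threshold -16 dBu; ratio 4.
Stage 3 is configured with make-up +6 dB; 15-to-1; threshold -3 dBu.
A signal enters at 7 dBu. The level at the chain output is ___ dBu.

-5.5 dBu

Stage 1: 10 dB above -3 dBu, reduced 10:1 to 1 dB above → -2 dBu; +4 dB make-up → 2 dBu.
Stage 2: 18 dB above -16 dBu, reduced 4:1 to 4.5 dB above → -11.5 dBu.
Stage 3: below threshold (-11.5 ≤ -3); passes unchanged; make-up brings it to -5.5 dBu.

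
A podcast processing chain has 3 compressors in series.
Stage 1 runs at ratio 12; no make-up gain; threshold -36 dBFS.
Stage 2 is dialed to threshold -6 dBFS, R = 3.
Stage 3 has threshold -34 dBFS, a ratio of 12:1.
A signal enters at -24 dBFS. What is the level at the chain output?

Stage 1: 12 dB above -36 dBFS, reduced 12:1 to 1 dB above → -35 dBFS.
Stage 2: -35 dBFS ≤ -6 dBFS, so stage 2 doesn't engage; output -35 dBFS.
Stage 3: -35 dBFS ≤ -34 dBFS, so stage 3 doesn't engage; output -35 dBFS.

-35 dBFS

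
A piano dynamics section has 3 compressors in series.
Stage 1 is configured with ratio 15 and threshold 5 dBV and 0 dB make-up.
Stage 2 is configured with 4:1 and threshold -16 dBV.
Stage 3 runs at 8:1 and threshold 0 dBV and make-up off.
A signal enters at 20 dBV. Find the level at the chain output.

-10.5 dBV

Stage 1: overshoot 15 dB → 15/15 = 1 dB → 6 dBV.
Stage 2: overshoot 22 dB → 22/4 = 5.5 dB → -10.5 dBV.
Stage 3: below threshold (-10.5 ≤ 0); passes unchanged; output -10.5 dBV.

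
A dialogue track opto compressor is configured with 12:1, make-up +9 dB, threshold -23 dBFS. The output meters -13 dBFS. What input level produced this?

-11 dBFS

Before make-up, the level was -13 − 9 = -22 dBFS.
Post-compression overshoot = -22 − (-23) = 1 dB.
Input overshoot = R × output overshoot = 12 dB → input = -23 + 12 = -11 dBFS.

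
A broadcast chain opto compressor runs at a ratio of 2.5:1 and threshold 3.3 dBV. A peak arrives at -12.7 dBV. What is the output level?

-12.7 dBV is 16 dB below the 3.3 dBV threshold, so no gain reduction is applied.
Output = input = -12.7 dBV.

-12.7 dBV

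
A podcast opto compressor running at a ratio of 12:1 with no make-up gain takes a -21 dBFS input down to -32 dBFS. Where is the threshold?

-33 dBFS

Let T be the threshold. Output overshoot = (input overshoot)/R, so -32 − T = (-21 − T)/12.
12·(-32 − T) = -21 − T → 11·T = -384 − (-21) = -363.
T = -363/11 = -33 dBFS.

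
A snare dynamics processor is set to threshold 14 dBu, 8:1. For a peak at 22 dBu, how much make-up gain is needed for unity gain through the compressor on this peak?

Overshoot 8 dB → 8/8 = 1 dB after compression, so the compressed level is 14 + 1 = 15 dBu.
Make-up = target − compressed = 22 − 15 = 7 dB.

7 dB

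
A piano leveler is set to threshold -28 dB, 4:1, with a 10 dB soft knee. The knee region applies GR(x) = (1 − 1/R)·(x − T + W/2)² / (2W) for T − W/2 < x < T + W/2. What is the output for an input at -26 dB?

x − T + W/2 = -26 − (-28) + 5 = 7.
GR = (1 − 1/4) × 7² / 20 = 0.75 × 49 / 20 = 1.8375 dB.
Output = -26 − 1.8375 = -27.8375 dB.

-27.8375 dB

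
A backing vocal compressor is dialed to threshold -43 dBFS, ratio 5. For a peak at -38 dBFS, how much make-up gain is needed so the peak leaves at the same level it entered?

Overshoot 5 dB → 5/5 = 1 dB after compression, so the compressed level is -43 + 1 = -42 dBFS.
Make-up = target − compressed = -38 − (-42) = 4 dB.

4 dB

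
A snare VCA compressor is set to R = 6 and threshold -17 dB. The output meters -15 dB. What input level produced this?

Post-compression overshoot = -15 − (-17) = 2 dB.
Input overshoot = R × output overshoot = 12 dB → input = -17 + 12 = -5 dB.

-5 dB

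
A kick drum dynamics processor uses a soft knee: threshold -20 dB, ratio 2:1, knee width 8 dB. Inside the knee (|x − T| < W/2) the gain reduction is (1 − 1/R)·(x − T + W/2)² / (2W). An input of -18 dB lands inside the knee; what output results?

-19.125 dB

x − T + W/2 = -18 − (-20) + 4 = 6.
GR = (1 − 1/2) × 6² / 16 = 0.5 × 36 / 16 = 1.125 dB.
Output = -18 − 1.125 = -19.125 dB.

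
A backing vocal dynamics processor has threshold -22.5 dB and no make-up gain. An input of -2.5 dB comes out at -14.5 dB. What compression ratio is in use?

Input overshoot = -2.5 − (-22.5) = 20 dB; output overshoot = -14.5 − (-22.5) = 8 dB.
Ratio = 20 / 8 = 2.5.

2.5:1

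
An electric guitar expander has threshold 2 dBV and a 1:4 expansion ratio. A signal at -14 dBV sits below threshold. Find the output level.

Undershoot = 2 − (-14) = 16 dB.
At 1:4, that expands to 64 dB under threshold.
Output = 2 − 64 = -62 dBV.

-62 dBV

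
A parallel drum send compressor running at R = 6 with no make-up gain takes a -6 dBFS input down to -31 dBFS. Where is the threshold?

-36 dBFS

Let T be the threshold. Output overshoot = (input overshoot)/R, so -31 − T = (-6 − T)/6.
6·(-31 − T) = -6 − T → 5·T = -186 − (-6) = -180.
T = -180/5 = -36 dBFS.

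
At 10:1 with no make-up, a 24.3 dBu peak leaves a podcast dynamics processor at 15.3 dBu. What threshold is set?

14.3 dBu

Gain reduction = 24.3 − 15.3 = 9 dB; output overshoot = GR / (R − 1) = 9 / 9 = 1 dB.
Threshold = output − output overshoot = 15.3 − 1 = 14.3 dBu.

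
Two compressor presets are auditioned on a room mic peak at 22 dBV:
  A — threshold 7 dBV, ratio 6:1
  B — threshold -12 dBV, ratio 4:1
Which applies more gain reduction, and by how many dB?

A: GR = 15 − 15/6 = 12.5 dB.
B: GR = 34 − 34/4 = 25.5 dB.
Difference: 13 dB in favour of B.

B, by 13 dB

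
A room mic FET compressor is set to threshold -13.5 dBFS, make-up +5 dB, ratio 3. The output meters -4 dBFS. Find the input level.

0 dBFS

Stripping the +5 dB make-up gives -9 dBFS at the gain stage.
Post-compression overshoot = -9 − (-13.5) = 4.5 dB.
Input overshoot = R × output overshoot = 13.5 dB → input = -13.5 + 13.5 = 0 dBFS.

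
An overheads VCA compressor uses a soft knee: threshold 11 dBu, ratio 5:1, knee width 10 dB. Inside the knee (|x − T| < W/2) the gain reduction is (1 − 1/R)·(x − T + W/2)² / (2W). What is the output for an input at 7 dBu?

6.96 dBu

x − T + W/2 = 7 − 11 + 5 = 1.
GR = (1 − 1/5) × 1² / 20 = 0.8 × 1 / 20 = 0.04 dB.
Output = 7 − 0.04 = 6.96 dBu.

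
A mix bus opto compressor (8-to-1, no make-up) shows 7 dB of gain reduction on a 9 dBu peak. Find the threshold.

Let T be the threshold. Output overshoot = (input overshoot)/R, so 2 − T = (9 − T)/8.
8·(2 − T) = 9 − T → 7·T = 16 − 9 = 7.
T = 7/7 = 1 dBu.

1 dBu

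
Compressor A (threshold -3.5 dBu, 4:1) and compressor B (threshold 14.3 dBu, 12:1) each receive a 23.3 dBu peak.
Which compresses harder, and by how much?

A: overshoot 26.8 dB → output overshoot 6.7 dB → GR 20.1 dB.
B: overshoot 9 dB → output overshoot 0.75 dB → GR 8.25 dB.
A reduces 11.85 dB more.

A, by 11.85 dB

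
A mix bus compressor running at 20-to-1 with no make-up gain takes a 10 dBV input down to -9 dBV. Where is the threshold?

Gain reduction = 10 − (-9) = 19 dB; output overshoot = GR / (R − 1) = 19 / 19 = 1 dB.
Threshold = output − output overshoot = -9 − 1 = -10 dBV.

-10 dBV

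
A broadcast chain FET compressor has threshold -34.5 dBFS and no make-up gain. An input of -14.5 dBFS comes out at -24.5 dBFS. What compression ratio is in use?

Input overshoot = -14.5 − (-34.5) = 20 dB; output overshoot = -24.5 − (-34.5) = 10 dB.
Ratio = 20 / 10 = 2.

2:1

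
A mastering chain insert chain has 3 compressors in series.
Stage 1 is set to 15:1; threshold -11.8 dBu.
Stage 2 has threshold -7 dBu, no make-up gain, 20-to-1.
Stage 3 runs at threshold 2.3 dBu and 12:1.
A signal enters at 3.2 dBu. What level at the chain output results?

Stage 1: 15 dB above -11.8 dBu, reduced 15:1 to 1 dB above → -10.8 dBu.
Stage 2: -10.8 dBu ≤ -7 dBu, so stage 2 doesn't engage; output -10.8 dBu.
Stage 3: -10.8 dBu is at or below the 2.3 dBu threshold — no compression; output -10.8 dBu.

-10.8 dBu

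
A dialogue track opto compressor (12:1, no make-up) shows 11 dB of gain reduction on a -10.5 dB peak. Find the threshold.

Input is 12 dB above T (since output overshoot × R = input overshoot: (-21.5 − T)·12 = -10.5 − T gives T = -22.5 dB).
Check: -22.5 + (-10.5 − (-22.5))/12 = -22.5 + 1 = -21.5 dB. ✓

-22.5 dB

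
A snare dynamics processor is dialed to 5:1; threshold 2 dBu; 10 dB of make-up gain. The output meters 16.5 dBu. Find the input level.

Stripping the +10 dB make-up gives 6.5 dBu at the gain stage.
That's 4.5 dB above the 2 dBu threshold.
Input overshoot = R × output overshoot = 22.5 dB → input = 2 + 22.5 = 24.5 dBu.

24.5 dBu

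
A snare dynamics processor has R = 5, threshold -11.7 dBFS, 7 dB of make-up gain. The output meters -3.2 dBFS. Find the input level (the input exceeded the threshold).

-4.2 dBFS

Before make-up, the level was -3.2 − 7 = -10.2 dBFS.
That's 1.5 dB above the -11.7 dBFS threshold.
Undo the ratio: input overshoot = 1.5 × 5 = 7.5 dB, giving input = -4.2 dBFS.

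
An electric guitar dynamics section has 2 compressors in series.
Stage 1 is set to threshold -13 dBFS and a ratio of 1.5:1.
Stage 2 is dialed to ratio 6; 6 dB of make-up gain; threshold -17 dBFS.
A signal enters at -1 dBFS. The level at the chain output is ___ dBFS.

Stage 1: overshoot 12 dB → 12/1.5 = 8 dB → -5 dBFS.
Stage 2: 12 dB above -17 dBFS, reduced 6:1 to 2 dB above → -15 dBFS; +6 dB make-up → -9 dBFS.

-9 dBFS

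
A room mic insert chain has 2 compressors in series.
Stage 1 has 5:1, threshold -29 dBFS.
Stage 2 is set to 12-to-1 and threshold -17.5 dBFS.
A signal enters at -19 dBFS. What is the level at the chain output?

-27 dBFS

Stage 1: overshoot 10 dB → 10/5 = 2 dB → -27 dBFS.
Stage 2: -27 dBFS is at or below the -17.5 dBFS threshold — no compression; output -27 dBFS.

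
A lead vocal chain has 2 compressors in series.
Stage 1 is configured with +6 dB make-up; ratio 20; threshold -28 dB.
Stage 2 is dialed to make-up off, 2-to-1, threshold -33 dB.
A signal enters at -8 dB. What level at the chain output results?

-27 dB

Stage 1: 20 dB above -28 dB, reduced 20:1 to 1 dB above → -27 dB; +6 dB make-up → -21 dB.
Stage 2: -21 dB is 12 dB over -33 dB; at 2:1 that becomes 6 dB over, giving -27 dB.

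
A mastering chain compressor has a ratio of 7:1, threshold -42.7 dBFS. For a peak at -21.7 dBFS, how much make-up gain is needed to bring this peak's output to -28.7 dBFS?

11 dB

Without make-up, output = threshold + overshoot/7 = -42.7 + 3 = -39.7 dBFS.
Gap to target: 11 dB.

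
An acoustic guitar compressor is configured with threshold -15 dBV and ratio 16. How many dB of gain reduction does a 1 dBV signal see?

15 dB

The signal is 16 dB above threshold.
A 16:1 ratio leaves 1 dB of that excess.
So the signal is attenuated by 16 − 1 = 15 dB.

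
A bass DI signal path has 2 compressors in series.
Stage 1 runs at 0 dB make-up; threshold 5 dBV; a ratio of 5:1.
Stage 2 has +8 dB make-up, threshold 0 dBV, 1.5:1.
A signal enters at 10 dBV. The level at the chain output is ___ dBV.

Stage 1: 10 dBV is 5 dB over 5 dBV; at 5:1 that becomes 1 dB over, giving 6 dBV.
Stage 2: 6 dB above 0 dBV, reduced 1.5:1 to 4 dB above → 4 dBV; +8 dB make-up → 12 dBV.

12 dBV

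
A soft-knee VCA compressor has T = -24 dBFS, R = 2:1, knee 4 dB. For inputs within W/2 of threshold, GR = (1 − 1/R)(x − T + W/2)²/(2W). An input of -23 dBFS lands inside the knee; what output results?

x − T + W/2 = -23 − (-24) + 2 = 3.
GR = (1 − 1/2) × 3² / 8 = 0.5 × 9 / 8 = 0.5625 dB.
Output = -23 − 0.5625 = -23.5625 dBFS.

-23.5625 dBFS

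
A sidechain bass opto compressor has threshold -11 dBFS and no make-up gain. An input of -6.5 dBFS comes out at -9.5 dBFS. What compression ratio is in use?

3:1

Input overshoot = -6.5 − (-11) = 4.5 dB; output overshoot = -9.5 − (-11) = 1.5 dB.
Ratio = 4.5 / 1.5 = 3.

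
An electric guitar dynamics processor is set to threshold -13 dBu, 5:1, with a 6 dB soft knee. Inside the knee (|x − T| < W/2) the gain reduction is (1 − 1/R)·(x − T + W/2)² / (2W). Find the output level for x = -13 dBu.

x − T + W/2 = -13 − (-13) + 3 = 3.
GR = (1 − 1/5) × 3² / 12 = 0.8 × 9 / 12 = 0.6 dB.
Output = -13 − 0.6 = -13.6 dBu.

-13.6 dBu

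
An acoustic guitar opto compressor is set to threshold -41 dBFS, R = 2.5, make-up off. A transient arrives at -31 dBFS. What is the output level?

Overshoot: -31 − (-41) = 10 dB.
2.5:1 compression reduces that to 10/2.5 = 4 dB over.
So the level is -41 + 4 = -37 dBFS.

-37 dBFS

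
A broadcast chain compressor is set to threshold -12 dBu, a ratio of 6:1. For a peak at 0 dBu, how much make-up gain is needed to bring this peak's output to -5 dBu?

5 dB

Without make-up, output = threshold + overshoot/6 = -12 + 2 = -10 dBu.
Gap to target: 5 dB.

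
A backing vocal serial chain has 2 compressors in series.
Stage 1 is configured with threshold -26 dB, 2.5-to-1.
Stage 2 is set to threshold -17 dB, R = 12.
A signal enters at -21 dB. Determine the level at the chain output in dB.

Stage 1: overshoot 5 dB → 5/2.5 = 2 dB → -24 dB.
Stage 2: -24 dB ≤ -17 dB, so stage 2 doesn't engage; output -24 dB.

-24 dB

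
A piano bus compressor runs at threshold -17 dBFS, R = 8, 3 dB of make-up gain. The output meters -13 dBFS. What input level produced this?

Stripping the +3 dB make-up gives -16 dBFS at the gain stage.
The compressed level sits -16 − (-17) = 1 dB over threshold.
Undo the ratio: input overshoot = 1 × 8 = 8 dB, giving input = -9 dBFS.

-9 dBFS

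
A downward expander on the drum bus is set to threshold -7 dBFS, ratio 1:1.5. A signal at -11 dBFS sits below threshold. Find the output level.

-13 dBFS

Below threshold, a 1:1.5 expander applies gain = (1.5−1)×(T − x) of attenuation.
(1.5−1) × 4 = 2 dB, so output = -11 − 2 = -13 dBFS.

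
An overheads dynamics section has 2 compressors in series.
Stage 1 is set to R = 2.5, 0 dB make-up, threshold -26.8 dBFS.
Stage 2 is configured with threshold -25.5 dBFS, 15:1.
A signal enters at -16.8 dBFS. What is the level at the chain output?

-25.32 dBFS

Stage 1: 10 dB above -26.8 dBFS, reduced 2.5:1 to 4 dB above → -22.8 dBFS.
Stage 2: overshoot 2.7 dB → 2.7/15 = 0.18 dB → -25.32 dBFS.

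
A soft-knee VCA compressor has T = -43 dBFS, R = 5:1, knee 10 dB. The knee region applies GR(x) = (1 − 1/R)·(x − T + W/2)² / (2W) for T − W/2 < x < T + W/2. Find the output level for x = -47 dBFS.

x − T + W/2 = -47 − (-43) + 5 = 1.
GR = (1 − 1/5) × 1² / 20 = 0.8 × 1 / 20 = 0.04 dB.
Output = -47 − 0.04 = -47.04 dBFS.

-47.04 dBFS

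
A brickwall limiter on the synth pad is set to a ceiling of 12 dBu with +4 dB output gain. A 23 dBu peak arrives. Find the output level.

16 dBu

The limiter clamps the peak to its 12 dBu ceiling.
Output gain then adds 4 dB: 12 + 4 = 16 dBu.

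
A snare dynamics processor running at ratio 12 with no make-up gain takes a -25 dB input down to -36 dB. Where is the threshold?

-37 dB

Let T be the threshold. Output overshoot = (input overshoot)/R, so -36 − T = (-25 − T)/12.
12·(-36 − T) = -25 − T → 11·T = -432 − (-25) = -407.
T = -407/11 = -37 dB.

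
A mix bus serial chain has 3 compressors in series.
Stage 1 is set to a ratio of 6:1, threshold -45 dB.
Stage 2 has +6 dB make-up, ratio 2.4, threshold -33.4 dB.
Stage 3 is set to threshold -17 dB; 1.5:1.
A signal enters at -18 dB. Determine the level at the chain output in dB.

-34.5 dB

Stage 1: overshoot 27 dB → 27/6 = 4.5 dB → -40.5 dB.
Stage 2: below threshold (-40.5 ≤ -33.4); passes unchanged; make-up brings it to -34.5 dB.
Stage 3: -34.5 dB ≤ -17 dB, so stage 3 doesn't engage; output -34.5 dB.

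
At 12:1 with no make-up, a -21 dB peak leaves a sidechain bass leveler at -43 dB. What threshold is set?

-45 dB

Gain reduction = -21 − (-43) = 22 dB; output overshoot = GR / (R − 1) = 22 / 11 = 2 dB.
Threshold = output − output overshoot = -43 − 2 = -45 dB.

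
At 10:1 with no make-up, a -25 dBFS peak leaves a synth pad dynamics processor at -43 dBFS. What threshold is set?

Input is 20 dB above T (since output overshoot × R = input overshoot: (-43 − T)·10 = -25 − T gives T = -45 dBFS).
Check: -45 + (-25 − (-45))/10 = -45 + 2 = -43 dBFS. ✓

-45 dBFS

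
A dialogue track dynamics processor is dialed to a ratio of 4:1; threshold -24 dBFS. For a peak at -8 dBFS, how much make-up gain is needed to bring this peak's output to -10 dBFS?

Without make-up, output = threshold + overshoot/4 = -24 + 4 = -20 dBFS.
Gap to target: 10 dB.

10 dB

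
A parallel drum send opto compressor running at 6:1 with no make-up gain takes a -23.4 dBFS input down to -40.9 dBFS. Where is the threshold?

Let T be the threshold. Output overshoot = (input overshoot)/R, so -40.9 − T = (-23.4 − T)/6.
6·(-40.9 − T) = -23.4 − T → 5·T = -245.4 − (-23.4) = -222.
T = -222/5 = -44.4 dBFS.

-44.4 dBFS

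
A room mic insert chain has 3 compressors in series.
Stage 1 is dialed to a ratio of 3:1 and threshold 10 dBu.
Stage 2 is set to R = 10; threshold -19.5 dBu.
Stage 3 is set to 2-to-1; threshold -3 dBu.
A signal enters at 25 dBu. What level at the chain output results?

Stage 1: 25 dBu is 15 dB over 10 dBu; at 3:1 that becomes 5 dB over, giving 15 dBu.
Stage 2: 15 dBu is 34.5 dB over -19.5 dBu; at 10:1 that becomes 3.45 dB over, giving -16.05 dBu.
Stage 3: -16.05 dBu is at or below the -3 dBu threshold — no compression; output -16.05 dBu.

-16.05 dBu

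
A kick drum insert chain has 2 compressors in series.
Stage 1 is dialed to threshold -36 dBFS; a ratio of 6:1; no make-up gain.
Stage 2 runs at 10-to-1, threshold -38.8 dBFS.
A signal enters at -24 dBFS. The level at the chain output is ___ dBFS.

-38.32 dBFS

Stage 1: 12 dB above -36 dBFS, reduced 6:1 to 2 dB above → -34 dBFS.
Stage 2: 4.8 dB above -38.8 dBFS, reduced 10:1 to 0.48 dB above → -38.32 dBFS.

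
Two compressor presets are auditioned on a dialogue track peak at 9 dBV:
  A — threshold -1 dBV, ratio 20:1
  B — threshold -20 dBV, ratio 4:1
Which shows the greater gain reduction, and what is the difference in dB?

A: GR = 10 − 10/20 = 9.5 dB.
B: GR = 29 − 29/4 = 21.75 dB.
B reduces 12.25 dB more.

B, by 12.25 dB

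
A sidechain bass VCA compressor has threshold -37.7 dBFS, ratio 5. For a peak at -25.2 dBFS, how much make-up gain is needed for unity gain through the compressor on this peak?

The peak compresses to -37.7 + 12.5/5 = -35.2 dBFS.
To reach -25.2 dBFS requires -25.2 − (-35.2) = 10 dB of make-up.

10 dB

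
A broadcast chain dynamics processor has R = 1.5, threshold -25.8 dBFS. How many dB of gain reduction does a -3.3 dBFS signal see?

7.5 dB

The signal is 22.5 dB above threshold.
At 1.5:1, output sits 22.5/1.5 = 15 dB above threshold.
So the signal is attenuated by 22.5 − 15 = 7.5 dB.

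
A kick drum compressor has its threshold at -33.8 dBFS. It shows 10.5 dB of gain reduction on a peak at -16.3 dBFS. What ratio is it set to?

2.5:1

Input overshoot = -16.3 − (-33.8) = 17.5 dB.
Output overshoot = 17.5 − 10.5 = 7 dB.
Ratio = input overshoot / output overshoot = 17.5 / 7 = 2.5.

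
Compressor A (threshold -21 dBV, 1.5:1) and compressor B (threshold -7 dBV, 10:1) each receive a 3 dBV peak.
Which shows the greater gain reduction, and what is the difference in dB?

B, by 1 dB

A: overshoot 24 dB → output overshoot 16 dB → GR 8 dB.
B: overshoot 10 dB → output overshoot 1 dB → GR 9 dB.
B applies 1 dB more gain reduction.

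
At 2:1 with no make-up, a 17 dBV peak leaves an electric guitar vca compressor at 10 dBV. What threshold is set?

Let T be the threshold. Output overshoot = (input overshoot)/R, so 10 − T = (17 − T)/2.
2·(10 − T) = 17 − T → 1·T = 20 − 17 = 3.
T = 3/1 = 3 dBV.

3 dBV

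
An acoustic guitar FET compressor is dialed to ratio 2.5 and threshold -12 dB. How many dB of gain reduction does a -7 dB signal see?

Overshoot = -7 − (-12) = 5 dB.
At 2.5:1, output sits 5/2.5 = 2 dB above threshold.
So the signal is attenuated by 5 − 2 = 3 dB.

3 dB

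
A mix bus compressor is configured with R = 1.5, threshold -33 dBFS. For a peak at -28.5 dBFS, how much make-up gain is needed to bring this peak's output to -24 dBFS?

6 dB

Overshoot 4.5 dB → 4.5/1.5 = 3 dB after compression, so the compressed level is -33 + 3 = -30 dBFS.
Make-up = target − compressed = -24 − (-30) = 6 dB.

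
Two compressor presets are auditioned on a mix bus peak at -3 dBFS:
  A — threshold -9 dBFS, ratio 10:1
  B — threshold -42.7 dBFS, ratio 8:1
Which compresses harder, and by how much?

B, by 29.3375 dB

A: overshoot 6 dB → output overshoot 0.6 dB → GR 5.4 dB.
B: overshoot 39.7 dB → output overshoot 4.9625 dB → GR 34.7375 dB.
B reduces 29.3375 dB more.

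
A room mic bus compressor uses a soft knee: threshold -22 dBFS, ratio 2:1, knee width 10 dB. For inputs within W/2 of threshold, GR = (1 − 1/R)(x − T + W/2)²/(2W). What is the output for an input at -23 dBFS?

-23.4 dBFS

x − T + W/2 = -23 − (-22) + 5 = 4.
GR = (1 − 1/2) × 4² / 20 = 0.5 × 16 / 20 = 0.4 dB.
Output = -23 − 0.4 = -23.4 dBFS.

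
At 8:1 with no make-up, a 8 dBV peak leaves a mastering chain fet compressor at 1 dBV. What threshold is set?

Input is 8 dB above T (since output overshoot × R = input overshoot: (1 − T)·8 = 8 − T gives T = 0 dBV).
Check: 0 + (8 − 0)/8 = 0 + 1 = 1 dBV. ✓

0 dBV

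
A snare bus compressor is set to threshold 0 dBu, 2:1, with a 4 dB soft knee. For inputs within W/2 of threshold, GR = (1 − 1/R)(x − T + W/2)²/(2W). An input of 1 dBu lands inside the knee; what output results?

0.4375 dBu

x − T + W/2 = 1 − 0 + 2 = 3.
GR = (1 − 1/2) × 3² / 8 = 0.5 × 9 / 8 = 0.5625 dB.
Output = 1 − 0.5625 = 0.4375 dBu.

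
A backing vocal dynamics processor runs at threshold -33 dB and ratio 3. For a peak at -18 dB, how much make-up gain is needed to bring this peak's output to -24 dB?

4 dB

Overshoot 15 dB → 15/3 = 5 dB after compression, so the compressed level is -33 + 5 = -28 dB.
Make-up = target − compressed = -24 − (-28) = 4 dB.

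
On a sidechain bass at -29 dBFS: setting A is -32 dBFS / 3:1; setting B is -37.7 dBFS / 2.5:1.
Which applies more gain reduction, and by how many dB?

A: 3 dB over, compressed to 1 dB over, so 2 dB of GR.
B: 8.7 dB over, compressed to 3.48 dB over, so 5.22 dB of GR.
Difference: 3.22 dB in favour of B.

B, by 3.22 dB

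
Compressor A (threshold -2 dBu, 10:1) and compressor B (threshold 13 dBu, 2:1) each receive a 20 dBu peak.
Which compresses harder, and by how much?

A: 22 dB over, compressed to 2.2 dB over, so 19.8 dB of GR.
B: 7 dB over, compressed to 3.5 dB over, so 3.5 dB of GR.
Difference: 16.3 dB in favour of A.

A, by 16.3 dB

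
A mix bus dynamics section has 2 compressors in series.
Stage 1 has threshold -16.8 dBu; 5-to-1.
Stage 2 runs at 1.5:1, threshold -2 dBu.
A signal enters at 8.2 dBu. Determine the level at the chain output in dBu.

Stage 1: 8.2 dBu is 25 dB over -16.8 dBu; at 5:1 that becomes 5 dB over, giving -11.8 dBu.
Stage 2: -11.8 dBu ≤ -2 dBu, so stage 2 doesn't engage; output -11.8 dBu.

-11.8 dBu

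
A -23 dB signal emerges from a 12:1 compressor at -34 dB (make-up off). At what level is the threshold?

-35 dB

Gain reduction = -23 − (-34) = 11 dB; output overshoot = GR / (R − 1) = 11 / 11 = 1 dB.
Threshold = output − output overshoot = -34 − 1 = -35 dB.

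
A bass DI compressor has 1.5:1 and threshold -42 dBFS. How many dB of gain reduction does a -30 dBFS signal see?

4 dB

Overshoot = -30 − (-42) = 12 dB.
At 1.5:1, output sits 12/1.5 = 8 dB above threshold.
Gain reduction = 12 − 8 = 4 dB.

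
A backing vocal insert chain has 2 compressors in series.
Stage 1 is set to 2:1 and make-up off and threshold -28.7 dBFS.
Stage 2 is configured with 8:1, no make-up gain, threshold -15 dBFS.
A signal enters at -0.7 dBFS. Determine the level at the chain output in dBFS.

Stage 1: -0.7 dBFS is 28 dB over -28.7 dBFS; at 2:1 that becomes 14 dB over, giving -14.7 dBFS.
Stage 2: 0.3 dB above -15 dBFS, reduced 8:1 to 0.0375 dB above → -14.9625 dBFS.

-14.9625 dBFS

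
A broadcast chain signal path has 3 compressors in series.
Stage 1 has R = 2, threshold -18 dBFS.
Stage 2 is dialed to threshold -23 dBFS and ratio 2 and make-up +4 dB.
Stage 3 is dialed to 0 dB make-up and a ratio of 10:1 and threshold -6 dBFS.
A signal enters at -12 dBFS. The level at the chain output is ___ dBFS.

-15 dBFS

Stage 1: 6 dB above -18 dBFS, reduced 2:1 to 3 dB above → -15 dBFS.
Stage 2: overshoot 8 dB → 8/2 = 4 dB → -19 dBFS; +4 dB make-up → -15 dBFS.
Stage 3: below threshold (-15 ≤ -6); passes unchanged; output -15 dBFS.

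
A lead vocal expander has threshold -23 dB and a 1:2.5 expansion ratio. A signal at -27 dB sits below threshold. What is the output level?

Below threshold, a 1:2.5 expander applies gain = (2.5−1)×(T − x) of attenuation.
(2.5−1) × 4 = 6 dB, so output = -27 − 6 = -33 dB.

-33 dB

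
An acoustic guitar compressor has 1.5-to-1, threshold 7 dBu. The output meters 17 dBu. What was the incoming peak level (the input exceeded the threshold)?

22 dBu

The compressed level sits 17 − 7 = 10 dB over threshold.
Before 1.5:1 compression the overshoot was 10 × 1.5 = 15 dB, so input = 7 + 15 = 22 dBu.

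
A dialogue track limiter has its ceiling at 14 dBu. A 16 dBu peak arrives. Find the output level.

The limiter clamps the peak to its 14 dBu ceiling.

14 dBu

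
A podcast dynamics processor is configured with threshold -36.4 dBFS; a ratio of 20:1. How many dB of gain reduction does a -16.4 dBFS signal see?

-16.4 dBFS exceeds the threshold by 20 dB.
At 20:1, output sits 20/20 = 1 dB above threshold.
GR = overshoot in − overshoot out = 20 − 1 = 19 dB.

19 dB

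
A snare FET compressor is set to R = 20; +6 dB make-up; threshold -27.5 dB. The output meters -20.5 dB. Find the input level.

-7.5 dB

Remove make-up: -20.5 − 6 = -26.5 dB.
The compressed level sits -26.5 − (-27.5) = 1 dB over threshold.
Before 20:1 compression the overshoot was 1 × 20 = 20 dB, so input = -27.5 + 20 = -7.5 dB.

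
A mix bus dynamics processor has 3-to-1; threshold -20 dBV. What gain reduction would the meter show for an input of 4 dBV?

4 dBV exceeds the threshold by 24 dB.
After 3:1 compression the overshoot becomes 24/3 = 8 dB.
GR = overshoot in − overshoot out = 24 − 8 = 16 dB.

16 dB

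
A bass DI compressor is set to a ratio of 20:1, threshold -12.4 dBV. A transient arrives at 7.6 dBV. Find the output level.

The input is 20 dB above the -12.4 dBV threshold.
20:1 compression reduces that to 20/20 = 1 dB over.
Output = -12.4 + 1 = -11.4 dBV.

-11.4 dBV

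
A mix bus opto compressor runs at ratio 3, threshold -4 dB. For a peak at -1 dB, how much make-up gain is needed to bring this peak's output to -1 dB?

2 dB

The peak compresses to -4 + 3/3 = -3 dB.
To reach -1 dB requires -1 − (-3) = 2 dB of make-up.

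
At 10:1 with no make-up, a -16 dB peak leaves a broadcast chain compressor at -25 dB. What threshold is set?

Input is 10 dB above T (since output overshoot × R = input overshoot: (-25 − T)·10 = -16 − T gives T = -26 dB).
Check: -26 + (-16 − (-26))/10 = -26 + 1 = -25 dB. ✓

-26 dB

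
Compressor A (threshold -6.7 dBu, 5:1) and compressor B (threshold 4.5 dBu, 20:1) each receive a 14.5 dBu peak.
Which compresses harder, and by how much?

A: 21.2 dB over, compressed to 4.24 dB over, so 16.96 dB of GR.
B: 10 dB over, compressed to 0.5 dB over, so 9.5 dB of GR.
A reduces 7.46 dB more.

A, by 7.46 dB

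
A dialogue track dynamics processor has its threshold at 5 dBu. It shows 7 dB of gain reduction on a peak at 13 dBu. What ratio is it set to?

8:1

Input overshoot = 13 − 5 = 8 dB.
Output overshoot = 8 − 7 = 1 dB.
Ratio = input overshoot / output overshoot = 8 / 1 = 8.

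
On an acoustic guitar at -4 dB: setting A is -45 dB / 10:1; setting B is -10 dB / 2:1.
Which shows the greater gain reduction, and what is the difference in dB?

A, by 33.9 dB

A: 41 dB over, compressed to 4.1 dB over, so 36.9 dB of GR.
B: 6 dB over, compressed to 3 dB over, so 3 dB of GR.
A applies 33.9 dB more gain reduction.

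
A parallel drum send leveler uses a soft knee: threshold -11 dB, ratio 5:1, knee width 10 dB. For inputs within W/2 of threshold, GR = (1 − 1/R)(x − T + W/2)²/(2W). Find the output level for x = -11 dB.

-12 dB

x − T + W/2 = -11 − (-11) + 5 = 5.
GR = (1 − 1/5) × 5² / 20 = 0.8 × 25 / 20 = 1 dB.
Output = -11 − 1 = -12 dB.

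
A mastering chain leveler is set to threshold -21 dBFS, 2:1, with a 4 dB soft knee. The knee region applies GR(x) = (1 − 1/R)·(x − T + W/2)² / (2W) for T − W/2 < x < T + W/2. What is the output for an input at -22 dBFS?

-22.0625 dBFS

x − T + W/2 = -22 − (-21) + 2 = 1.
GR = (1 − 1/2) × 1² / 8 = 0.5 × 1 / 8 = 0.0625 dB.
Output = -22 − 0.0625 = -22.0625 dBFS.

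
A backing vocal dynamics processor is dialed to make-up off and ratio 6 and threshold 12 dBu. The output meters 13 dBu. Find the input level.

18 dBu

The compressed level sits 13 − 12 = 1 dB over threshold.
Before 6:1 compression the overshoot was 1 × 6 = 6 dB, so input = 12 + 6 = 18 dBu.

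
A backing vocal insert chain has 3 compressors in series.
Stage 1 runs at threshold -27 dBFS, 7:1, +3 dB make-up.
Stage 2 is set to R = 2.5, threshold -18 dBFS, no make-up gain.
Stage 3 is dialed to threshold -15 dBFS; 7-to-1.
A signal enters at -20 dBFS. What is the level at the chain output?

-23 dBFS

Stage 1: -20 dBFS is 7 dB over -27 dBFS; at 7:1 that becomes 1 dB over, giving -26 dBFS; +3 dB make-up → -23 dBFS.
Stage 2: -23 dBFS is at or below the -18 dBFS threshold — no compression; output -23 dBFS.
Stage 3: -23 dBFS ≤ -15 dBFS, so stage 3 doesn't engage; output -23 dBFS.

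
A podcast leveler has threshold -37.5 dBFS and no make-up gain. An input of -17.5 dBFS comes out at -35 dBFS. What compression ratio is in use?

Input overshoot = -17.5 − (-37.5) = 20 dB; output overshoot = -35 − (-37.5) = 2.5 dB.
Ratio = 20 / 2.5 = 8.

8:1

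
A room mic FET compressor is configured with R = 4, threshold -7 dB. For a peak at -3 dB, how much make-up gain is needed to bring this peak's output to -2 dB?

4 dB

Without make-up, output = threshold + overshoot/4 = -7 + 1 = -6 dB.
Gap to target: 4 dB.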